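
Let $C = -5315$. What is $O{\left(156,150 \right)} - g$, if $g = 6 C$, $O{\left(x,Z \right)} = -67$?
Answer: $31823$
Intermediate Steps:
$g = -31890$ ($g = 6 \left(-5315\right) = -31890$)
$O{\left(156,150 \right)} - g = -67 - -31890 = -67 + 31890 = 31823$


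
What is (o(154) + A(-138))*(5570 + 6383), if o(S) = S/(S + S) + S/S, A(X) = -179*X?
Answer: 590561871/2 ≈ 2.9528e+8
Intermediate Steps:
o(S) = 3/2 (o(S) = S/((2*S)) + 1 = S*(1/(2*S)) + 1 = 1/2 + 1 = 3/2)
(o(154) + A(-138))*(5570 + 6383) = (3/2 - 179*(-138))*(5570 + 6383) = (3/2 + 24702)*11953 = (49407/2)*11953 = 590561871/2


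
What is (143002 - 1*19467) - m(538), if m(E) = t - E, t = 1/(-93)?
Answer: 11538790/93 ≈ 1.2407e+5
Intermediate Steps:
t = -1/93 ≈ -0.010753
m(E) = -1/93 - E
(143002 - 1*19467) - m(538) = (143002 - 1*19467) - (-1/93 - 1*538) = (143002 - 19467) - (-1/93 - 538) = 123535 - 1*(-50035/93) = 123535 + 50035/93 = 11538790/93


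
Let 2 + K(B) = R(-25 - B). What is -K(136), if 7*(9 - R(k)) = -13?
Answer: -62/7 ≈ -8.8571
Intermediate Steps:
R(k) = 76/7 (R(k) = 9 - 1/7*(-13) = 9 + 13/7 = 76/7)
K(B) = 62/7 (K(B) = -2 + 76/7 = 62/7)
-K(136) = -1*62/7 = -62/7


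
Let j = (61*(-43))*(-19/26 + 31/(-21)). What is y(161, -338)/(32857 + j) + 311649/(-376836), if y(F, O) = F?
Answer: -94824148913/115238835428 ≈ -0.82285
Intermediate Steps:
j = 3160715/546 (j = -2623*(-19*1/26 + 31*(-1/21)) = -2623*(-19/26 - 31/21) = -2623*(-1205/546) = 3160715/546 ≈ 5788.9)
y(161, -338)/(32857 + j) + 311649/(-376836) = 161/(32857 + 3160715/546) + 311649/(-376836) = 161/(21100637/546) + 311649*(-1/376836) = 161*(546/21100637) - 103883/125612 = 3822/917419 - 103883/125612 = -94824148913/115238835428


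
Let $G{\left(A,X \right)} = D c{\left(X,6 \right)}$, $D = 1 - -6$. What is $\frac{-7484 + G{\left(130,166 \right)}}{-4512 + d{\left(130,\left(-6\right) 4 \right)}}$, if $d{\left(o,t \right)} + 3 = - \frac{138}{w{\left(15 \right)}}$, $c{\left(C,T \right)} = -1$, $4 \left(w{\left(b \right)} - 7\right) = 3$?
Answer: $\frac{77407}{46839} \approx 1.6526$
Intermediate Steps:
$w{\left(b \right)} = \frac{31}{4}$ ($w{\left(b \right)} = 7 + \frac{1}{4} \cdot 3 = 7 + \frac{3}{4} = \frac{31}{4}$)
$D = 7$ ($D = 1 + 6 = 7$)
$d{\left(o,t \right)} = - \frac{645}{31}$ ($d{\left(o,t \right)} = -3 - \frac{138}{\frac{31}{4}} = -3 - \frac{552}{31} = - \frac{645}{31}$)
$G{\left(A,X \right)} = -7$ ($G{\left(A,X \right)} = 7 \left(-1\right) = -7$)
$\frac{-7484 + G{\left(130,166 \right)}}{-4512 + d{\left(130,\left(-6\right) 4 \right)}} = \frac{-7484 - 7}{-4512 - \frac{645}{31}} = - \frac{7491}{- \frac{140517}{31}} = \left(-7491\right) \left(- \frac{31}{140517}\right) = \frac{77407}{46839}$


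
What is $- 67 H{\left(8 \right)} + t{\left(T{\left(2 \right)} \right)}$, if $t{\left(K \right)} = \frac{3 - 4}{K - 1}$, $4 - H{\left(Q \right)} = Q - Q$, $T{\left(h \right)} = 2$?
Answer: $-269$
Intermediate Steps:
$H{\left(Q \right)} = 4$ ($H{\left(Q \right)} = 4 - \left(Q - Q\right) = 4 - 0 = 4 + 0 = 4$)
$t{\left(K \right)} = - \frac{1}{-1 + K}$
$- 67 H{\left(8 \right)} + t{\left(T{\left(2 \right)} \right)} = \left(-67\right) 4 - \frac{1}{-1 + 2} = -268 - 1^{-1} = -268 - 1 = -269$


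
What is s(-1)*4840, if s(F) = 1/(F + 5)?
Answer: 1210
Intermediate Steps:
s(F) = 1/(5 + F)
s(-1)*4840 = 4840/(5 - 1) = 4840/4 = (¼)*4840 = 1210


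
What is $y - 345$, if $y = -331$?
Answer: $-676$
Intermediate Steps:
$y - 345 = -331 - 345 = -676$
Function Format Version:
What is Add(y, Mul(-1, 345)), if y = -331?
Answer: -676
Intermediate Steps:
Add(y, Mul(-1, 345)) = Add(-331, Mul(-1, 345)) = Add(-331, -345) = -676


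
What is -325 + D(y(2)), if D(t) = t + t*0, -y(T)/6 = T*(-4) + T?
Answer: -289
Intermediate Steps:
y(T) = 18*T (y(T) = -6*(T*(-4) + T) = -6*(-4*T + T) = -(-18)*T = 18*T)
D(t) = t (D(t) = t + 0 = t)
-325 + D(y(2)) = -325 + 18*2 = -325 + 36 = -289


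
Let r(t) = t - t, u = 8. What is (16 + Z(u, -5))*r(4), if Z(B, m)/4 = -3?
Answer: 0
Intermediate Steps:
Z(B, m) = -12 (Z(B, m) = 4*(-3) = -12)
r(t) = 0
(16 + Z(u, -5))*r(4) = (16 - 12)*0 = 4*0 = 0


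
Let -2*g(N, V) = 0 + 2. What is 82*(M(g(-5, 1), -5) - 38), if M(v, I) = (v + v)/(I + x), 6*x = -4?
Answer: -52480/17 ≈ -3087.1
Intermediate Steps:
x = -⅔ (x = (⅙)*(-4) = -⅔ ≈ -0.66667)
g(N, V) = -1 (g(N, V) = -(0 + 2)/2 = -½*2 = -1)
M(v, I) = 2*v/(-⅔ + I) (M(v, I) = (v + v)/(I - ⅔) = (2*v)/(-⅔ + I) = 2*v/(-⅔ + I))
82*(M(g(-5, 1), -5) - 38) = 82*(6*(-1)/(-2 + 3*(-5)) - 38) = 82*(6*(-1)/(-2 - 15) - 38) = 82*(6*(-1)/(-17) - 38) = 82*(6*(-1)*(-1/17) - 38) = 82*(6/17 - 38) = 82*(-640/17) = -52480/17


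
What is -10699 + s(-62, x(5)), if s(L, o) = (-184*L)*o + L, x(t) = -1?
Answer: -22169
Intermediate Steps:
s(L, o) = L - 184*L*o (s(L, o) = -184*L*o + L = L - 184*L*o)
-10699 + s(-62, x(5)) = -10699 - 62*(1 - 184*(-1)) = -10699 - 62*(1 + 184) = -10699 - 62*185 = -10699 - 11470 = -22169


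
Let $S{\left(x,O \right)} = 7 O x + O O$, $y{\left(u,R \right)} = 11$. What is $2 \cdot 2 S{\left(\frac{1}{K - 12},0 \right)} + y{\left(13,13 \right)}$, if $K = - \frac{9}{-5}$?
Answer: $11$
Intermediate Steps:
$K = \frac{9}{5}$ ($K = \left(-9\right) \left(- \frac{1}{5}\right) = \frac{9}{5} \approx 1.8$)
$S{\left(x,O \right)} = O^{2} + 7 O x$ ($S{\left(x,O \right)} = 7 O x + O^{2} = O^{2} + 7 O x$)
$2 \cdot 2 S{\left(\frac{1}{K - 12},0 \right)} + y{\left(13,13 \right)} = 2 \cdot 2 \cdot 0 \left(0 + \frac{7}{\frac{9}{5} - 12}\right) + 11 = 4 \cdot 0 \left(0 + \frac{7}{- \frac{51}{5}}\right) + 11 = 4 \cdot 0 \left(0 + 7 \left(- \frac{5}{51}\right)\right) + 11 = 4 \cdot 0 \left(0 - \frac{35}{51}\right) + 11 = 4 \cdot 0 \left(- \frac{35}{51}\right) + 11 = 4 \cdot 0 + 11 = 0 + 11 = 11$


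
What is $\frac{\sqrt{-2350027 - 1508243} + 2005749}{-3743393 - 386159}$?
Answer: $- \frac{2005749}{4129552} - \frac{13 i \sqrt{22830}}{4129552} \approx -0.48571 - 0.00047566 i$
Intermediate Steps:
$\frac{\sqrt{-2350027 - 1508243} + 2005749}{-3743393 - 386159} = \frac{\sqrt{-3858270} + 2005749}{-4129552} = \left(13 i \sqrt{22830} + 2005749\right) \left(- \frac{1}{4129552}\right) = \left(2005749 + 13 i \sqrt{22830}\right) \left(- \frac{1}{4129552}\right) = - \frac{2005749}{4129552} - \frac{13 i \sqrt{22830}}{4129552}$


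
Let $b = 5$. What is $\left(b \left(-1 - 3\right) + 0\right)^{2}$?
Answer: $400$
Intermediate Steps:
$\left(b \left(-1 - 3\right) + 0\right)^{2} = \left(5 \left(-1 - 3\right) + 0\right)^{2} = \left(5 \left(-4\right) + 0\right)^{2} = \left(-20 + 0\right)^{2} = \left(-20\right)^{2} = 400$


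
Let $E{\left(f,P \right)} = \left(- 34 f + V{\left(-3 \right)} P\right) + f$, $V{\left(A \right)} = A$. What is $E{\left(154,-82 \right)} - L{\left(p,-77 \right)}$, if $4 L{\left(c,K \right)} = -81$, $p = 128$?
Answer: $- \frac{19263}{4} \approx -4815.8$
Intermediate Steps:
$L{\left(c,K \right)} = - \frac{81}{4}$ ($L{\left(c,K \right)} = \frac{1}{4} \left(-81\right) = - \frac{81}{4}$)
$E{\left(f,P \right)} = - 33 f - 3 P$ ($E{\left(f,P \right)} = \left(- 34 f - 3 P\right) + f = - 33 f - 3 P$)
$E{\left(154,-82 \right)} - L{\left(p,-77 \right)} = \left(\left(-33\right) 154 - -246\right) - - \frac{81}{4} = \left(-5082 + 246\right) + \frac{81}{4} = -4836 + \frac{81}{4} = - \frac{19263}{4}$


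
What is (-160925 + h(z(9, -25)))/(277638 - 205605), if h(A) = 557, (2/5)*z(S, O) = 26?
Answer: -4112/1847 ≈ -2.2263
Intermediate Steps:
z(S, O) = 65 (z(S, O) = (5/2)*26 = 65)
(-160925 + h(z(9, -25)))/(277638 - 205605) = (-160925 + 557)/(277638 - 205605) = -160368/72033 = -160368*1/72033 = -4112/1847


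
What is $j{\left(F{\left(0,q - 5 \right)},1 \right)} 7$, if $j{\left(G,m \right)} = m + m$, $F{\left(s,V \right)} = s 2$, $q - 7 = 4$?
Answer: $14$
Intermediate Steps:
$q = 11$ ($q = 7 + 4 = 11$)
$F{\left(s,V \right)} = 2 s$
$j{\left(G,m \right)} = 2 m$
$j{\left(F{\left(0,q - 5 \right)},1 \right)} 7 = 2 \cdot 1 \cdot 7 = 2 \cdot 7 = 14$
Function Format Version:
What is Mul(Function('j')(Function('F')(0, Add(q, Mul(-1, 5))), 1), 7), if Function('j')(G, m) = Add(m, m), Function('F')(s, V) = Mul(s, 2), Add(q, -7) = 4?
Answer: 14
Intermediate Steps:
q = 11 (q = Add(7, 4) = 11)
Function('F')(s, V) = Mul(2, s)
Function('j')(G, m) = Mul(2, m)
Mul(Function('j')(Function('F')(0, Add(q, Mul(-1, 5))), 1), 7) = Mul(Mul(2, 1), 7) = Mul(2, 7) = 14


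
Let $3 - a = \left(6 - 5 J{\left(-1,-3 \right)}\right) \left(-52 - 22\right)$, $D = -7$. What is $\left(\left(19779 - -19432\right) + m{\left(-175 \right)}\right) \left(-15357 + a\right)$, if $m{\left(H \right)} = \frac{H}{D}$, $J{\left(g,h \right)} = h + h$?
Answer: $-497904840$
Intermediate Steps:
$J{\left(g,h \right)} = 2 h$
$m{\left(H \right)} = - \frac{H}{7}$ ($m{\left(H \right)} = \frac{H}{-7} = H \left(- \frac{1}{7}\right) = - \frac{H}{7}$)
$a = 2667$ ($a = 3 - \left(6 - 5 \cdot 2 \left(-3\right)\right) \left(-52 - 22\right) = 3 - \left(6 - -30\right) \left(-74\right) = 3 - \left(6 + 30\right) \left(-74\right) = 3 - 36 \left(-74\right) = 3 - -2664 = 3 + 2664 = 2667$)
$\left(\left(19779 - -19432\right) + m{\left(-175 \right)}\right) \left(-15357 + a\right) = \left(\left(19779 - -19432\right) - -25\right) \left(-15357 + 2667\right) = \left(\left(19779 + 19432\right) + 25\right) \left(-12690\right) = \left(39211 + 25\right) \left(-12690\right) = 39236 \left(-12690\right) = -497904840$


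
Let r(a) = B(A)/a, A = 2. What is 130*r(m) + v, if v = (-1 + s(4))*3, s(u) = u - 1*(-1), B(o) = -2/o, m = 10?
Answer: -1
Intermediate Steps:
s(u) = 1 + u (s(u) = u + 1 = 1 + u)
v = 12 (v = (-1 + (1 + 4))*3 = (-1 + 5)*3 = 4*3 = 12)
r(a) = -1/a (r(a) = (-2/2)/a = (-2*½)/a = -1/a)
130*r(m) + v = 130*(-1/10) + 12 = 130*(-1*⅒) + 12 = 130*(-⅒) + 12 = -13 + 12 = -1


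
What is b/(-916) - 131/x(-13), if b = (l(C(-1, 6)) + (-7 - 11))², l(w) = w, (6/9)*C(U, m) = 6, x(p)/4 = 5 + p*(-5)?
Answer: -35669/64120 ≈ -0.55628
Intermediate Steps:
x(p) = 20 - 20*p (x(p) = 4*(5 + p*(-5)) = 4*(5 - 5*p) = 20 - 20*p)
C(U, m) = 9 (C(U, m) = (3/2)*6 = 9)
b = 81 (b = (9 + (-7 - 11))² = (9 - 18)² = (-9)² = 81)
b/(-916) - 131/x(-13) = 81/(-916) - 131/(20 - 20*(-13)) = 81*(-1/916) - 131/(20 + 260) = -81/916 - 131/280 = -35669/64120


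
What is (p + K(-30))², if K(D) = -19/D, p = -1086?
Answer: 1060218721/900 ≈ 1.1780e+6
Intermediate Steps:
(p + K(-30))² = (-1086 - 19/(-30))² = (-1086 - 19*(-1/30))² = (-1086 + 19/30)² = (-32561/30)² = 1060218721/900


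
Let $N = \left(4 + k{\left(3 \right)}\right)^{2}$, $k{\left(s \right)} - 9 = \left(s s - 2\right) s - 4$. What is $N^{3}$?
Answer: $729000000$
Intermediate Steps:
$k{\left(s \right)} = 5 + s \left(-2 + s^{2}\right)$ ($k{\left(s \right)} = 9 + \left(\left(s s - 2\right) s - 4\right) = 9 + \left(\left(s^{2} - 2\right) s - 4\right) = 9 + \left(\left(-2 + s^{2}\right) s - 4\right) = 9 + \left(s \left(-2 + s^{2}\right) - 4\right) = 9 + \left(-4 + s \left(-2 + s^{2}\right)\right) = 5 + s \left(-2 + s^{2}\right)$)
$N = 900$ ($N = \left(4 + \left(5 + 3^{3} - 6\right)\right)^{2} = \left(4 + \left(5 + 27 - 6\right)\right)^{2} = \left(4 + 26\right)^{2} = 30^{2} = 900$)
$N^{3} = 900^{3} = 729000000$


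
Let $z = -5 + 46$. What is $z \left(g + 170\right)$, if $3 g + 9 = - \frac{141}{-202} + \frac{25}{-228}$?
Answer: $\frac{473573657}{69084} \approx 6855.0$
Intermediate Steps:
$z = 41$
$g = - \frac{193703}{69084}$ ($g = -3 + \frac{- \frac{141}{-202} + \frac{25}{-228}}{3} = -3 + \frac{\left(-141\right) \left(- \frac{1}{202}\right) + 25 \left(- \frac{1}{228}\right)}{3} = -3 + \frac{\frac{141}{202} - \frac{25}{228}}{3} = -3 + \frac{1}{3} \cdot \frac{13549}{23028} = -3 + \frac{13549}{69084} = - \frac{193703}{69084} \approx -2.8039$)
$z \left(g + 170\right) = 41 \left(- \frac{193703}{69084} + 170\right) = 41 \cdot \frac{11550577}{69084} = \frac{473573657}{69084}$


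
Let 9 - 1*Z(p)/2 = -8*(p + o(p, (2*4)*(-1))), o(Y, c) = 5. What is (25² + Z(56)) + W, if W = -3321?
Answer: -1702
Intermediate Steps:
Z(p) = 98 + 16*p (Z(p) = 18 - (-16)*(p + 5) = 18 - (-16)*(5 + p) = 18 - 2*(-40 - 8*p) = 18 + (80 + 16*p) = 98 + 16*p)
(25² + Z(56)) + W = (25² + (98 + 16*56)) - 3321 = (625 + (98 + 896)) - 3321 = (625 + 994) - 3321 = 1619 - 3321 = -1702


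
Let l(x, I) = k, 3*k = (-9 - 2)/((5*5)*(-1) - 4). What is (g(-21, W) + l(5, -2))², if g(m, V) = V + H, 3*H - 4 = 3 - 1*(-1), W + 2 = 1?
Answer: 2704/841 ≈ 3.2152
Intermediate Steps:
W = -1 (W = -2 + 1 = -1)
H = 8/3 (H = 4/3 + (3 - 1*(-1))/3 = 4/3 + (3 + 1)/3 = 4/3 + (⅓)*4 = 4/3 + 4/3 = 8/3 ≈ 2.6667)
k = 11/87 (k = ((-9 - 2)/((5*5)*(-1) - 4))/3 = (-11/(25*(-1) - 4))/3 = (-11/(-25 - 4))/3 = (-11/(-29))/3 = (-11*(-1/29))/3 = (⅓)*(11/29) = 11/87 ≈ 0.12644)
g(m, V) = 8/3 + V (g(m, V) = V + 8/3 = 8/3 + V)
l(x, I) = 11/87
(g(-21, W) + l(5, -2))² = ((8/3 - 1) + 11/87)² = (5/3 + 11/87)² = (52/29)² = 2704/841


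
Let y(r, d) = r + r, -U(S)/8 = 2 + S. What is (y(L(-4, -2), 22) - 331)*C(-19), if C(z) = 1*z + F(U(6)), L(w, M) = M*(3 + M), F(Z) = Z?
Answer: 27805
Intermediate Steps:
U(S) = -16 - 8*S (U(S) = -8*(2 + S) = -16 - 8*S)
y(r, d) = 2*r
C(z) = -64 + z (C(z) = 1*z + (-16 - 8*6) = z + (-16 - 48) = z - 64 = -64 + z)
(y(L(-4, -2), 22) - 331)*C(-19) = (2*(-2*(3 - 2)) - 331)*(-64 - 19) = (2*(-2*1) - 331)*(-83) = (2*(-2) - 331)*(-83) = (-4 - 331)*(-83) = -335*(-83) = 27805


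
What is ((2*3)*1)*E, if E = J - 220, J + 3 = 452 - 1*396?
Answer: -1002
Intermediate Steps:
J = 53 (J = -3 + (452 - 1*396) = -3 + (452 - 396) = -3 + 56 = 53)
E = -167 (E = 53 - 220 = -167)
((2*3)*1)*E = ((2*3)*1)*(-167) = (6*1)*(-167) = 6*(-167) = -1002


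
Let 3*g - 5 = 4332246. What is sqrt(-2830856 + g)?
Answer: I*sqrt(12480951)/3 ≈ 1177.6*I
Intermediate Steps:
g = 4332251/3 (g = 5/3 + (1/3)*4332246 = 5/3 + 1444082 = 4332251/3 ≈ 1.4441e+6)
sqrt(-2830856 + g) = sqrt(-2830856 + 4332251/3) = sqrt(-4160317/3) = I*sqrt(12480951)/3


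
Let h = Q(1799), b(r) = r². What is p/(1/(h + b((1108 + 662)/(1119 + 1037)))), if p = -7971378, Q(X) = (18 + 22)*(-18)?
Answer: 3331706208163695/581042 ≈ 5.7340e+9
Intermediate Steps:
Q(X) = -720 (Q(X) = 40*(-18) = -720)
h = -720
p/(1/(h + b((1108 + 662)/(1119 + 1037)))) = -(-5739392160 + 7971378*((1108 + 662)²/(1119 + 1037)²)) = -7971378/(1/(-720 + (1770/2156)²)) = -7971378/(1/(-720 + (1770*(1/2156))²)) = -7971378/(1/(-720 + (885/1078)²)) = -7971378/(1/(-720 + 783225/1162084)) = -7971378/(1/(-835917255/1162084)) = -7971378/(-1162084/835917255) = -7971378*(-835917255/1162084) = 3331706208163695/581042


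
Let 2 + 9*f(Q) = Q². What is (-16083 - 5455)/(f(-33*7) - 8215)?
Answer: 96921/10288 ≈ 9.4208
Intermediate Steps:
f(Q) = -2/9 + Q²/9
(-16083 - 5455)/(f(-33*7) - 8215) = (-16083 - 5455)/((-2/9 + (-33*7)²/9) - 8215) = -21538/((-2/9 + (⅑)*(-231)²) - 8215) = -21538/((-2/9 + (⅑)*53361) - 8215) = -21538/((-2/9 + 5929) - 8215) = -21538/(53359/9 - 8215) = -21538/(-20576/9) = -21538*(-9/20576) = 96921/10288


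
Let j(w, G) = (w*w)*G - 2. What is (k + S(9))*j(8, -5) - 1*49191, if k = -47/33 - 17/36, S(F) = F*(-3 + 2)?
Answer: -9045103/198 ≈ -45682.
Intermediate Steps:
S(F) = -F (S(F) = F*(-1) = -F)
j(w, G) = -2 + G*w² (j(w, G) = w²*G - 2 = G*w² - 2 = -2 + G*w²)
k = -751/396 (k = -47*1/33 - 17*1/36 = -47/33 - 17/36 = -751/396 ≈ -1.8965)
(k + S(9))*j(8, -5) - 1*49191 = (-751/396 - 1*9)*(-2 - 5*8²) - 1*49191 = (-751/396 - 9)*(-2 - 5*64) - 49191 = -4315*(-2 - 320)/396 - 49191 = -4315/396*(-322) - 49191 = 694715/198 - 49191 = -9045103/198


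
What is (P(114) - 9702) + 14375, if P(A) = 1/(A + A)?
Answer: 1065445/228 ≈ 4673.0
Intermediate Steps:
P(A) = 1/(2*A)
(P(114) - 9702) + 14375 = ((1/2)/114 - 9702) + 14375 = ((1/2)*(1/114) - 9702) + 14375 = (1/228 - 9702) + 14375 = -2212055/228 + 14375 = 1065445/228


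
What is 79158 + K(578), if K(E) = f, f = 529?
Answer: 79687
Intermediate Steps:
K(E) = 529
79158 + K(578) = 79158 + 529 = 79687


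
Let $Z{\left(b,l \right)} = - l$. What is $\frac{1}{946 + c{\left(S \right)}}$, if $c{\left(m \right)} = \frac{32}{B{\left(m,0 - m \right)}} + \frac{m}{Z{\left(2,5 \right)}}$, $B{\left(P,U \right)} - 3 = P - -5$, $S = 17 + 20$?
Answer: $\frac{45}{42269} \approx 0.0010646$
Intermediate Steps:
$S = 37$
$B{\left(P,U \right)} = 8 + P$ ($B{\left(P,U \right)} = 3 + \left(P - -5\right) = 3 + \left(P + 5\right) = 3 + \left(5 + P\right) = 8 + P$)
$c{\left(m \right)} = \frac{32}{8 + m} - \frac{m}{5}$ ($c{\left(m \right)} = \frac{32}{8 + m} + \frac{m}{\left(-1\right) 5} = \frac{32}{8 + m} + \frac{m}{-5} = \frac{32}{8 + m} + m \left(- \frac{1}{5}\right) = \frac{32}{8 + m} - \frac{m}{5}$)
$\frac{1}{946 + c{\left(S \right)}} = \frac{1}{946 + \frac{160 - 37 \left(8 + 37\right)}{5 \left(8 + 37\right)}} = \frac{1}{946 + \frac{160 - 37 \cdot 45}{5 \cdot 45}} = \frac{1}{946 + \frac{1}{5} \cdot \frac{1}{45} \left(160 - 1665\right)} = \frac{1}{946 + \frac{1}{5} \cdot \frac{1}{45} \left(-1505\right)} = \frac{1}{946 - \frac{301}{45}} = \frac{1}{\frac{42269}{45}} = \frac{45}{42269}$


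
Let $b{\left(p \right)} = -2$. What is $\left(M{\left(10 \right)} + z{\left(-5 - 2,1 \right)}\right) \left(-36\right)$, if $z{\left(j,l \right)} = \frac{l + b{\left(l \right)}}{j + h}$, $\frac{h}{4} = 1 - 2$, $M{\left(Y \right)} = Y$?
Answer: $- \frac{3996}{11} \approx -363.27$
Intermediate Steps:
$h = -4$ ($h = 4 \left(1 - 2\right) = 4 \left(-1\right) = -4$)
$z{\left(j,l \right)} = \frac{-2 + l}{-4 + j}$ ($z{\left(j,l \right)} = \frac{l - 2}{j - 4} = \frac{-2 + l}{-4 + j}$)
$\left(M{\left(10 \right)} + z{\left(-5 - 2,1 \right)}\right) \left(-36\right) = \left(10 + \frac{-2 + 1}{-4 - 7}\right) \left(-36\right) = \left(10 + \frac{1}{-4 - 7} \left(-1\right)\right) \left(-36\right) = \left(10 + \frac{1}{-11} \left(-1\right)\right) \left(-36\right) = \left(10 - - \frac{1}{11}\right) \left(-36\right) = \left(10 + \frac{1}{11}\right) \left(-36\right) = \frac{111}{11} \left(-36\right) = - \frac{3996}{11}$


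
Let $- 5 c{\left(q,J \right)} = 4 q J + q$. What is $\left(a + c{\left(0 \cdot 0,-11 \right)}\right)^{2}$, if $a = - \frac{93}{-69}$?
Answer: $\frac{961}{529} \approx 1.8166$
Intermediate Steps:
$c{\left(q,J \right)} = - \frac{q}{5} - \frac{4 J q}{5}$ ($c{\left(q,J \right)} = - \frac{4 q J + q}{5} = - \frac{4 J q + q}{5} = - \frac{q + 4 J q}{5} = - \frac{q}{5} - \frac{4 J q}{5}$)
$a = \frac{31}{23}$ ($a = \left(-93\right) \left(- \frac{1}{69}\right) = \frac{31}{23} \approx 1.3478$)
$\left(a + c{\left(0 \cdot 0,-11 \right)}\right)^{2} = \left(\frac{31}{23} - \frac{0 \cdot 0 \left(1 + 4 \left(-11\right)\right)}{5}\right)^{2} = \left(\frac{31}{23} - 0 \left(1 - 44\right)\right)^{2} = \left(\frac{31}{23} - 0 \left(-43\right)\right)^{2} = \left(\frac{31}{23} + 0\right)^{2} = \left(\frac{31}{23}\right)^{2} = \frac{961}{529}$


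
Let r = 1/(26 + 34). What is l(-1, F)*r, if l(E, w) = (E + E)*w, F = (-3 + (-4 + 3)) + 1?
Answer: 1/10 ≈ 0.10000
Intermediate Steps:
F = -3 (F = (-3 - 1) + 1 = -4 + 1 = -3)
l(E, w) = 2*E*w (l(E, w) = (2*E)*w = 2*E*w)
r = 1/60 ≈ 0.016667
l(-1, F)*r = (2*(-1)*(-3))*(1/60) = 6*(1/60) = 1/10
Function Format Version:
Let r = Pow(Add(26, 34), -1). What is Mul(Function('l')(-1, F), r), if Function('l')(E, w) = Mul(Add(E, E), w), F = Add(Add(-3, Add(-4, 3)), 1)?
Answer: Rational(1, 10) ≈ 0.10000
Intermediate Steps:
F = -3 (F = Add(Add(-3, -1), 1) = Add(-4, 1) = -3)
Function('l')(E, w) = Mul(2, E, w) (Function('l')(E, w) = Mul(Mul(2, E), w) = Mul(2, E, w))
r = Rational(1, 60) (r = Pow(60, -1) = Rational(1, 60) ≈ 0.016667)
Mul(Function('l')(-1, F), r) = Mul(Mul(2, -1, -3), Rational(1, 60)) = Mul(6, Rational(1, 60)) = Rational(1, 10)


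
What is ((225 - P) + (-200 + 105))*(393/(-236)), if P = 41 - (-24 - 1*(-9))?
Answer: -14541/118 ≈ -123.23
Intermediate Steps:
P = 56 (P = 41 - (-24 + 9) = 41 - 1*(-15) = 41 + 15 = 56)
((225 - P) + (-200 + 105))*(393/(-236)) = ((225 - 1*56) + (-200 + 105))*(393/(-236)) = ((225 - 56) - 95)*(393*(-1/236)) = (169 - 95)*(-393/236) = 74*(-393/236) = -14541/118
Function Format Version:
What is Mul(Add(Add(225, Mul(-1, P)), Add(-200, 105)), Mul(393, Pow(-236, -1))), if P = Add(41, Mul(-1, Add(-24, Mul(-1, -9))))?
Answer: Rational(-14541, 118) ≈ -123.23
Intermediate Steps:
P = 56 (P = Add(41, Mul(-1, Add(-24, 9))) = Add(41, Mul(-1, -15)) = Add(41, 15) = 56)
Mul(Add(Add(225, Mul(-1, P)), Add(-200, 105)), Mul(393, Pow(-236, -1))) = Mul(Add(Add(225, Mul(-1, 56)), Add(-200, 105)), Mul(393, Pow(-236, -1))) = Mul(Add(Add(225, -56), -95), Mul(393, Rational(-1, 236))) = Mul(Add(169, -95), Rational(-393, 236)) = Mul(74, Rational(-393, 236)) = Rational(-14541, 118)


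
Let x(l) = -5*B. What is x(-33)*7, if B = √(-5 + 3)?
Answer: -35*I*√2 ≈ -49.497*I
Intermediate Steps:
B = I*√2 (B = √(-2) = I*√2 ≈ 1.4142*I)
x(l) = -5*I*√2
x(-33)*7 = -5*I*√2*7 = -35*I*√2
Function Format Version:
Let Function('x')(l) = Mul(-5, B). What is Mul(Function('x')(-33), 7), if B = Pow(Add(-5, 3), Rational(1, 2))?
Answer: Mul(-35, I, Pow(2, Rational(1, 2))) ≈ Mul(-49.497, I)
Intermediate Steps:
B = Mul(I, Pow(2, Rational(1, 2))) (B = Pow(-2, Rational(1, 2)) = Mul(I, Pow(2, Rational(1, 2))) ≈ Mul(1.4142, I))
Function('x')(l) = Mul(-5, I, Pow(2, Rational(1, 2))) (Function('x')(l) = Mul(-5, Mul(I, Pow(2, Rational(1, 2)))) = Mul(-5, I, Pow(2, Rational(1, 2))))
Mul(Function('x')(-33), 7) = Mul(Mul(-5, I, Pow(2, Rational(1, 2))), 7) = Mul(-35, I, Pow(2, Rational(1, 2)))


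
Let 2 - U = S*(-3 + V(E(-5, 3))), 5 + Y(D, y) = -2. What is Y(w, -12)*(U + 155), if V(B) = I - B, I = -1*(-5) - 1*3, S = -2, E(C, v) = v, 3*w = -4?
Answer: -1043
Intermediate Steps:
w = -4/3 (w = (1/3)*(-4) = -4/3 ≈ -1.3333)
I = 2 (I = 5 - 3 = 2)
V(B) = 2 - B
Y(D, y) = -7 (Y(D, y) = -5 - 2 = -7)
U = -6 (U = 2 - (-2)*(-3 + (2 - 1*3)) = 2 - (-2)*(-3 + (2 - 3)) = 2 - (-2)*(-3 - 1) = 2 - (-2)*(-4) = 2 - 1*8 = 2 - 8 = -6)
Y(w, -12)*(U + 155) = -7*(-6 + 155) = -7*149 = -1043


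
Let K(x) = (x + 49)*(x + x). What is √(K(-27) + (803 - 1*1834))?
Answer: I*√2219 ≈ 47.106*I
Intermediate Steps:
K(x) = 2*x*(49 + x) (K(x) = (49 + x)*(2*x) = 2*x*(49 + x))
√(K(-27) + (803 - 1*1834)) = √(2*(-27)*(49 - 27) + (803 - 1*1834)) = √(2*(-27)*22 + (803 - 1834)) = √(-1188 - 1031) = √(-2219) = I*√2219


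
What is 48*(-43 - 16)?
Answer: -2832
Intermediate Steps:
48*(-43 - 16) = 48*(-59) = -2832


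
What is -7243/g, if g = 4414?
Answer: -7243/4414 ≈ -1.6409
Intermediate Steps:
-7243/g = -7243/4414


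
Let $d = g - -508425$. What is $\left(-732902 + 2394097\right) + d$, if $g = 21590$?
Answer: $2191210$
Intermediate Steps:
$d = 530015$ ($d = 21590 - -508425 = 21590 + 508425 = 530015$)
$\left(-732902 + 2394097\right) + d = \left(-732902 + 2394097\right) + 530015 = 1661195 + 530015 = 2191210$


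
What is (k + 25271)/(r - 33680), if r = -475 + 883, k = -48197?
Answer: 11463/16636 ≈ 0.68905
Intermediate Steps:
r = 408
(k + 25271)/(r - 33680) = (-48197 + 25271)/(408 - 33680) = -22926/(-33272) = -22926*(-1/33272) = 11463/16636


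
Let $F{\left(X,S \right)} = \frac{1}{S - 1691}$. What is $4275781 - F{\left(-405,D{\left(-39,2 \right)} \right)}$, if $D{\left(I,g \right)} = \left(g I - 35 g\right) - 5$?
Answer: $\frac{7884540165}{1844} \approx 4.2758 \cdot 10^{6}$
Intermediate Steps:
$D{\left(I,g \right)} = -5 - 35 g + I g$ ($D{\left(I,g \right)} = \left(I g - 35 g\right) - 5 = \left(- 35 g + I g\right) - 5 = -5 - 35 g + I g$)
$F{\left(X,S \right)} = \frac{1}{-1691 + S}$
$4275781 - F{\left(-405,D{\left(-39,2 \right)} \right)} = 4275781 - \frac{1}{-1691 - 153} = 4275781 - \frac{1}{-1844} = 4275781 - - \frac{1}{1844} = 4275781 + \frac{1}{1844} = \frac{7884540165}{1844}$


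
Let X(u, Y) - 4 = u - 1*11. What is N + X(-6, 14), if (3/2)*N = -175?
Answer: -389/3 ≈ -129.67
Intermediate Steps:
X(u, Y) = -7 + u (X(u, Y) = 4 + (u - 1*11) = 4 + (u - 11) = 4 + (-11 + u) = -7 + u)
N = -350/3 (N = (2/3)*(-175) = -350/3 ≈ -116.67)
N + X(-6, 14) = -350/3 + (-7 - 6) = -350/3 - 13 = -389/3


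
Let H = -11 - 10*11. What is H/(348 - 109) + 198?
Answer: 47201/239 ≈ 197.49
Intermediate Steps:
H = -121 (H = -11 - 110 = -121)
H/(348 - 109) + 198 = -121/(348 - 109) + 198 = -121/239 + 198 = 47201/239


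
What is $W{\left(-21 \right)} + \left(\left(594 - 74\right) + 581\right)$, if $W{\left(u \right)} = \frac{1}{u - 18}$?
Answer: $\frac{42938}{39} \approx 1101.0$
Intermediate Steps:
$W{\left(u \right)} = \frac{1}{-18 + u}$
$W{\left(-21 \right)} + \left(\left(594 - 74\right) + 581\right) = \frac{1}{-18 - 21} + \left(\left(594 - 74\right) + 581\right) = \frac{1}{-39} + \left(520 + 581\right) = - \frac{1}{39} + 1101 = \frac{42938}{39}$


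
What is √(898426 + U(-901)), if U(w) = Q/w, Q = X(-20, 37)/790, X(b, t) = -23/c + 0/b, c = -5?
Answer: √455183044450272366/711790 ≈ 947.85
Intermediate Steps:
X(b, t) = 23/5 (X(b, t) = -23/(-5) + 0/b = -23*(-⅕) + 0 = 23/5 + 0 = 23/5)
Q = 23/3950 (Q = (23/5)/790 = (23/5)*(1/790) = 23/3950 ≈ 0.0058228)
U(w) = 23/(3950*w)
√(898426 + U(-901)) = √(898426 + (23/3950)/(-901)) = √(898426 + (23/3950)*(-1/901)) = √(898426 - 23/3558950) = √(3197453212677/3558950) = √455183044450272366/711790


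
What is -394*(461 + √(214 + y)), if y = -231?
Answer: -181634 - 394*I*√17 ≈ -1.8163e+5 - 1624.5*I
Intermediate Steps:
-394*(461 + √(214 + y)) = -394*(461 + √(214 - 231)) = -394*(461 + √(-17)) = -394*(461 + I*√17) = -181634 - 394*I*√17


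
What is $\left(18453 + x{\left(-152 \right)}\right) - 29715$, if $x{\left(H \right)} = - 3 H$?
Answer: $-10806$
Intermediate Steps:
$\left(18453 + x{\left(-152 \right)}\right) - 29715 = \left(18453 - -456\right) - 29715 = \left(18453 + 456\right) - 29715 = 18909 - 29715 = -10806$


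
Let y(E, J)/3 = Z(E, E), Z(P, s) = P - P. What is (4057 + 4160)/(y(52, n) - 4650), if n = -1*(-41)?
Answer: -2739/1550 ≈ -1.7671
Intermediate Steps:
n = 41
Z(P, s) = 0
y(E, J) = 0 (y(E, J) = 3*0 = 0)
(4057 + 4160)/(y(52, n) - 4650) = (4057 + 4160)/(0 - 4650) = 8217/(-4650) = 8217*(-1/4650) = -2739/1550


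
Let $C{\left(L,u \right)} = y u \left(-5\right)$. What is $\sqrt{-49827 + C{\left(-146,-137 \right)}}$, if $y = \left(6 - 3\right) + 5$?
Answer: $i \sqrt{44347} \approx 210.59 i$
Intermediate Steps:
$y = 8$ ($y = 3 + 5 = 8$)
$C{\left(L,u \right)} = - 40 u$ ($C{\left(L,u \right)} = 8 u \left(-5\right) = - 40 u$)
$\sqrt{-49827 + C{\left(-146,-137 \right)}} = \sqrt{-49827 - -5480} = \sqrt{-49827 + 5480} = \sqrt{-44347} = i \sqrt{44347}$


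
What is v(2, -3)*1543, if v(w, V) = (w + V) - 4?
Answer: -7715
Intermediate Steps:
v(w, V) = -4 + V + w (v(w, V) = (V + w) - 4 = -4 + V + w)
v(2, -3)*1543 = (-4 - 3 + 2)*1543 = -5*1543 = -7715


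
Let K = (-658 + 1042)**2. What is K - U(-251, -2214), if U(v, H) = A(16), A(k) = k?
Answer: 147440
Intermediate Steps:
U(v, H) = 16
K = 147456 (K = 384**2 = 147456)
K - U(-251, -2214) = 147456 - 1*16 = 147456 - 16 = 147440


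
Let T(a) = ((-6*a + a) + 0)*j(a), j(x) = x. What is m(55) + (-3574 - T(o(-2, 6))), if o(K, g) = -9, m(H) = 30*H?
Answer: -1519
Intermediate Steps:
T(a) = -5*a² (T(a) = ((-6*a + a) + 0)*a = (-5*a + 0)*a = (-5*a)*a = -5*a²)
m(55) + (-3574 - T(o(-2, 6))) = 30*55 + (-3574 - (-5)*(-9)²) = 1650 + (-3574 - (-5)*81) = 1650 + (-3574 - 1*(-405)) = 1650 + (-3574 + 405) = 1650 - 3169 = -1519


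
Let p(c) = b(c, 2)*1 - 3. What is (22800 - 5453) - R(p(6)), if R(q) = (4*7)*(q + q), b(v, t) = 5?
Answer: 17235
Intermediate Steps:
p(c) = 2 (p(c) = 5*1 - 3 = 5 - 3 = 2)
R(q) = 56*q (R(q) = 28*(2*q) = 56*q)
(22800 - 5453) - R(p(6)) = (22800 - 5453) - 56*2 = 17347 - 1*112 = 17347 - 112 = 17235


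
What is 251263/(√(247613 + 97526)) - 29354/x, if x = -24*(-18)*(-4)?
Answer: 14677/864 + 251263*√345139/345139 ≈ 444.68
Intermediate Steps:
x = -1728 (x = 432*(-4) = -1728)
251263/(√(247613 + 97526)) - 29354/x = 251263/(√(247613 + 97526)) - 29354/(-1728) = 251263/(√345139) - 29354*(-1/1728) = 251263*(√345139/345139) + 14677/864 = 251263*√345139/345139 + 14677/864 = 14677/864 + 251263*√345139/345139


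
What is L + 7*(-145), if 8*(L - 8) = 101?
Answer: -7955/8 ≈ -994.38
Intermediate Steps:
L = 165/8 (L = 8 + (⅛)*101 = 8 + 101/8 = 165/8 ≈ 20.625)
L + 7*(-145) = 165/8 + 7*(-145) = 165/8 - 1015 = -7955/8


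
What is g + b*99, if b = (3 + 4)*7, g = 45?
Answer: 4896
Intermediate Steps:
b = 49 (b = 7*7 = 49)
g + b*99 = 45 + 49*99 = 45 + 4851 = 4896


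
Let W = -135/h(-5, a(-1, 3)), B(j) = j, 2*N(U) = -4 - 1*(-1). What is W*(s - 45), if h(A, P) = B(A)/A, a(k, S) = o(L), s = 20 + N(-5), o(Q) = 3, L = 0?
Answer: 7155/2 ≈ 3577.5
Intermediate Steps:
N(U) = -3/2 (N(U) = (-4 - 1*(-1))/2 = (-4 + 1)/2 = (½)*(-3) = -3/2)
s = 37/2 (s = 20 - 3/2 = 37/2 ≈ 18.500)
a(k, S) = 3
h(A, P) = 1 (h(A, P) = A/A = 1)
W = -135 (W = -135/1 = -135*1 = -135)
W*(s - 45) = -135*(37/2 - 45) = -135*(-53/2) = 7155/2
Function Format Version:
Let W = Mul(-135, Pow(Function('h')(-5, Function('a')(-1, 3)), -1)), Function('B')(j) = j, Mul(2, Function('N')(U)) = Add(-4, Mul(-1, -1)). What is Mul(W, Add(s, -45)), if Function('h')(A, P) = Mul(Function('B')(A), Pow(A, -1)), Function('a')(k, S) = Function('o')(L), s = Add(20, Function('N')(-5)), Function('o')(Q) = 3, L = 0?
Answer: Rational(7155, 2) ≈ 3577.5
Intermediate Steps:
Function('N')(U) = Rational(-3, 2) (Function('N')(U) = Mul(Rational(1, 2), Add(-4, Mul(-1, -1))) = Mul(Rational(1, 2), Add(-4, 1)) = Mul(Rational(1, 2), -3) = Rational(-3, 2))
s = Rational(37, 2) (s = Add(20, Rational(-3, 2)) = Rational(37, 2) ≈ 18.500)
Function('a')(k, S) = 3
Function('h')(A, P) = 1 (Function('h')(A, P) = Mul(A, Pow(A, -1)) = 1)
W = -135 (W = Mul(-135, Pow(1, -1)) = Mul(-135, 1) = -135)
Mul(W, Add(s, -45)) = Mul(-135, Add(Rational(37, 2), -45)) = Mul(-135, Rational(-53, 2)) = Rational(7155, 2)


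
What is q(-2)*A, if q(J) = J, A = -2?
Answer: 4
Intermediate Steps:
q(-2)*A = -2*(-2) = 4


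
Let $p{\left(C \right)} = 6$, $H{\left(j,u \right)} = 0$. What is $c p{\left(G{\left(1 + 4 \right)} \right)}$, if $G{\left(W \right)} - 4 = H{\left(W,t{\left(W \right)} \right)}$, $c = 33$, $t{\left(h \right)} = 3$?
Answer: $198$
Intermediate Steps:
$G{\left(W \right)} = 4$ ($G{\left(W \right)} = 4 + 0 = 4$)
$c p{\left(G{\left(1 + 4 \right)} \right)} = 33 \cdot 6 = 198$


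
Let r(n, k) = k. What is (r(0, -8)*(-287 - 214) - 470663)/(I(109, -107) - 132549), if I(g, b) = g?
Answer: 13333/3784 ≈ 3.5235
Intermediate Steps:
(r(0, -8)*(-287 - 214) - 470663)/(I(109, -107) - 132549) = (-8*(-287 - 214) - 470663)/(109 - 132549) = (-8*(-501) - 470663)/(-132440) = (4008 - 470663)*(-1/132440) = -466655*(-1/132440) = 13333/3784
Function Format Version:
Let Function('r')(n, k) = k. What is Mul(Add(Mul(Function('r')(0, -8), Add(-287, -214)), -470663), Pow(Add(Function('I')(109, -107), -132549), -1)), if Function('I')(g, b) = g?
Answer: Rational(13333, 3784) ≈ 3.5235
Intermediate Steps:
Mul(Add(Mul(Function('r')(0, -8), Add(-287, -214)), -470663), Pow(Add(Function('I')(109, -107), -132549), -1)) = Mul(Add(Mul(-8, Add(-287, -214)), -470663), Pow(Add(109, -132549), -1)) = Mul(Add(Mul(-8, -501), -470663), Pow(-132440, -1)) = Mul(Add(4008, -470663), Rational(-1, 132440)) = Mul(-466655, Rational(-1, 132440)) = Rational(13333, 3784)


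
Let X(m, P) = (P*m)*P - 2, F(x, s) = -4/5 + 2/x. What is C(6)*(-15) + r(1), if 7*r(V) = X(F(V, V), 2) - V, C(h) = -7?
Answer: 3684/35 ≈ 105.26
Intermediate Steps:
F(x, s) = -⅘ + 2/x (F(x, s) = -4*⅕ + 2/x = -⅘ + 2/x)
X(m, P) = -2 + m*P² (X(m, P) = m*P² - 2 = -2 + m*P²)
r(V) = -26/35 - V/7 + 8/(7*V) (r(V) = ((-2 + (-⅘ + 2/V)*2²) - V)/7 = ((-2 + (-⅘ + 2/V)*4) - V)/7 = ((-2 + (-16/5 + 8/V)) - V)/7 = ((-26/5 + 8/V) - V)/7 = (-26/5 - V + 8/V)/7 = -26/35 - V/7 + 8/(7*V))
C(6)*(-15) + r(1) = -7*(-15) + (1/35)*(40 - 1*1*(26 + 5*1))/1 = 105 + (1/35)*1*(40 - 1*1*(26 + 5)) = 105 + (1/35)*1*(40 - 1*1*31) = 105 + (1/35)*1*(40 - 31) = 105 + (1/35)*1*9 = 105 + 9/35 = 3684/35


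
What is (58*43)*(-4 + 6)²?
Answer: 9976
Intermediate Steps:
(58*43)*(-4 + 6)² = 2494*2² = 2494*4 = 9976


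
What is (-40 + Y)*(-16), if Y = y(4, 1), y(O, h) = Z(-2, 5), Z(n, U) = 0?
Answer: 640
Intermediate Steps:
y(O, h) = 0
Y = 0
(-40 + Y)*(-16) = (-40 + 0)*(-16) = -40*(-16) = 640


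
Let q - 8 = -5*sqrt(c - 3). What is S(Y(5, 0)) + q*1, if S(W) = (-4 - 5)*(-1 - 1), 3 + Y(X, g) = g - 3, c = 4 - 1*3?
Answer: 26 - 5*I*sqrt(2) ≈ 26.0 - 7.0711*I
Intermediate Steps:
c = 1 (c = 4 - 3 = 1)
Y(X, g) = -6 + g (Y(X, g) = -3 + (g - 3) = -3 + (-3 + g) = -6 + g)
S(W) = 18 (S(W) = -9*(-2) = 18)
q = 8 - 5*I*sqrt(2) (q = 8 - 5*sqrt(1 - 3) = 8 - 5*I*sqrt(2) ≈ 8.0 - 7.0711*I)
S(Y(5, 0)) + q*1 = 18 + (8 - 5*I*sqrt(2))*1 = 18 + (8 - 5*I*sqrt(2)) = 26 - 5*I*sqrt(2)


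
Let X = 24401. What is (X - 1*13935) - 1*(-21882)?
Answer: 32348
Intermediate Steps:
(X - 1*13935) - 1*(-21882) = (24401 - 1*13935) - 1*(-21882) = (24401 - 13935) + 21882 = 10466 + 21882 = 32348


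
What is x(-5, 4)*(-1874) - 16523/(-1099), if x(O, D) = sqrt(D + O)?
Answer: 16523/1099 - 1874*I ≈ 15.035 - 1874.0*I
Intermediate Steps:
x(-5, 4)*(-1874) - 16523/(-1099) = sqrt(4 - 5)*(-1874) - 16523/(-1099) = sqrt(-1)*(-1874) - 16523*(-1/1099) = I*(-1874) + 16523/1099 = -1874*I + 16523/1099 = 16523/1099 - 1874*I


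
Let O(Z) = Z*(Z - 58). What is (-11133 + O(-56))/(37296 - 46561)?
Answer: 4749/9265 ≈ 0.51257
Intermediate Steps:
O(Z) = Z*(-58 + Z)
(-11133 + O(-56))/(37296 - 46561) = (-11133 - 56*(-58 - 56))/(37296 - 46561) = (-11133 - 56*(-114))/(-9265) = (-11133 + 6384)*(-1/9265) = -4749*(-1/9265) = 4749/9265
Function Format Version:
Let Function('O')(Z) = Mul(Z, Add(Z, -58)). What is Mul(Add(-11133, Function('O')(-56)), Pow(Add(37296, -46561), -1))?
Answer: Rational(4749, 9265) ≈ 0.51257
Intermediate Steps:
Function('O')(Z) = Mul(Z, Add(-58, Z))
Mul(Add(-11133, Function('O')(-56)), Pow(Add(37296, -46561), -1)) = Mul(Add(-11133, Mul(-56, Add(-58, -56))), Pow(Add(37296, -46561), -1)) = Mul(Add(-11133, Mul(-56, -114)), Pow(-9265, -1)) = Mul(Add(-11133, 6384), Rational(-1, 9265)) = Mul(-4749, Rational(-1, 9265)) = Rational(4749, 9265)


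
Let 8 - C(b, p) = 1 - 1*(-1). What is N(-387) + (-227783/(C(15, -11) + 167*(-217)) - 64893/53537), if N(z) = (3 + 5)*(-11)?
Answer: -160859388246/1939806121 ≈ -82.926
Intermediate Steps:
C(b, p) = 6 (C(b, p) = 8 - (1 - 1*(-1)) = 8 - (1 + 1) = 8 - 1*2 = 8 - 2 = 6)
N(z) = -88 (N(z) = 8*(-11) = -88)
N(-387) + (-227783/(C(15, -11) + 167*(-217)) - 64893/53537) = -88 + (-227783/(6 + 167*(-217)) - 64893/53537) = -88 + (-227783/(6 - 36239) - 64893*1/53537) = -88 + (-227783/(-36233) - 64893/53537) = -88 + (-227783*(-1/36233) - 64893/53537) = -88 + (227783/36233 - 64893/53537) = -88 + 9843550402/1939806121 = -160859388246/1939806121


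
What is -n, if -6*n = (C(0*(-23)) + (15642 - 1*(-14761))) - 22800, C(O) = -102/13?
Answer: 98737/78 ≈ 1265.9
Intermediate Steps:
C(O) = -102/13 (C(O) = -102*1/13 = -102/13)
n = -98737/78 (n = -((-102/13 + (15642 - 1*(-14761))) - 22800)/6 = -((-102/13 + (15642 + 14761)) - 22800)/6 = -((-102/13 + 30403) - 22800)/6 = -(395137/13 - 22800)/6 = -⅙*98737/13 = -98737/78 ≈ -1265.9)
-n = -1*(-98737/78) = 98737/78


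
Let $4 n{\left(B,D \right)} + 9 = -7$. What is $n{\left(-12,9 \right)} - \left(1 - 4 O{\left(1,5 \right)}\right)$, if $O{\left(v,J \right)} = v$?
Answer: $-1$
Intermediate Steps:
$n{\left(B,D \right)} = -4$ ($n{\left(B,D \right)} = - \frac{9}{4} + \frac{1}{4} \left(-7\right) = - \frac{9}{4} - \frac{7}{4} = -4$)
$n{\left(-12,9 \right)} - \left(1 - 4 O{\left(1,5 \right)}\right) = -4 - \left(1 - 4\right) = -4 - -3 = -4 + 3 = -1$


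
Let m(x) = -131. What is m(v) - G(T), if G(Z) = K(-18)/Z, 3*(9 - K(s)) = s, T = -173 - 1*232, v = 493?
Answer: -3536/27 ≈ -130.96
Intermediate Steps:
T = -405 (T = -173 - 232 = -405)
K(s) = 9 - s/3
G(Z) = 15/Z (G(Z) = (9 - 1/3*(-18))/Z = (9 + 6)/Z = 15/Z)
m(v) - G(T) = -131 - 15/(-405) = -131 - 15*(-1)/405 = -131 - 1*(-1/27) = -131 + 1/27 = -3536/27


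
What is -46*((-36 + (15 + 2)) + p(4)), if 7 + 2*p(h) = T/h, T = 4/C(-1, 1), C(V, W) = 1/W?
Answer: 1012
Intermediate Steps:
T = 4 (T = 4/(1/1) = 4/1 = 4*1 = 4)
p(h) = -7/2 + 2/h (p(h) = -7/2 + (4/h)/2 = -7/2 + 2/h)
-46*((-36 + (15 + 2)) + p(4)) = -46*((-36 + (15 + 2)) + (-7/2 + 2/4)) = -46*((-36 + 17) + (-7/2 + 2*(¼))) = -46*(-19 + (-7/2 + ½)) = -46*(-19 - 3) = -46*(-22) = 1012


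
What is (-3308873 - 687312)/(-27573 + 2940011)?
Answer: -3996185/2912438 ≈ -1.3721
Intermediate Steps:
(-3308873 - 687312)/(-27573 + 2940011) = -3996185/2912438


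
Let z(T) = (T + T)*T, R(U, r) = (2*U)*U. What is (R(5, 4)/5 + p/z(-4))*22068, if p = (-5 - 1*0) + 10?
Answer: 1793025/8 ≈ 2.2413e+5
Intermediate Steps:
R(U, r) = 2*U²
z(T) = 2*T² (z(T) = (2*T)*T = 2*T²)
p = 5 (p = (-5 + 0) + 10 = -5 + 10 = 5)
(R(5, 4)/5 + p/z(-4))*22068 = ((2*5²)/5 + 5/((2*(-4)²)))*22068 = ((2*25)*(⅕) + 5/((2*16)))*22068 = (50*(⅕) + 5/32)*22068 = (10 + 5*(1/32))*22068 = (10 + 5/32)*22068 = (325/32)*22068 = 1793025/8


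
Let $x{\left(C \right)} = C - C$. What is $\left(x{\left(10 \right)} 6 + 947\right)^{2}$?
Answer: $896809$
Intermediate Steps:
$x{\left(C \right)} = 0$
$\left(x{\left(10 \right)} 6 + 947\right)^{2} = \left(0 \cdot 6 + 947\right)^{2} = \left(0 + 947\right)^{2} = 947^{2} = 896809$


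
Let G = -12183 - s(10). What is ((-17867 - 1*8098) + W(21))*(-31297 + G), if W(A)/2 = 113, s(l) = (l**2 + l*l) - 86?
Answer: 1122065966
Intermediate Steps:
s(l) = -86 + 2*l**2 (s(l) = (l**2 + l**2) - 86 = 2*l**2 - 86 = -86 + 2*l**2)
W(A) = 226 (W(A) = 2*113 = 226)
G = -12297 (G = -12183 - (-86 + 2*10**2) = -12183 - (-86 + 2*100) = -12183 - (-86 + 200) = -12183 - 1*114 = -12183 - 114 = -12297)
((-17867 - 1*8098) + W(21))*(-31297 + G) = ((-17867 - 1*8098) + 226)*(-31297 - 12297) = ((-17867 - 8098) + 226)*(-43594) = (-25965 + 226)*(-43594) = -25739*(-43594) = 1122065966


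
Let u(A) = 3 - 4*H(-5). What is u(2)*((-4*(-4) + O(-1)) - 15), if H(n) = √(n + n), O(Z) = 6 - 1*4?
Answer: 9 - 12*I*√10 ≈ 9.0 - 37.947*I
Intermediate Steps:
O(Z) = 2 (O(Z) = 6 - 4 = 2)
H(n) = √2*√n (H(n) = √(2*n) = √2*√n)
u(A) = 3 - 4*I*√10 (u(A) = 3 - 4*√2*√(-5) = 3 - 4*√2*I*√5 = 3 - 4*I*√10)
u(2)*((-4*(-4) + O(-1)) - 15) = (3 - 4*I*√10)*((-4*(-4) + 2) - 15) = (3 - 4*I*√10)*((16 + 2) - 15) = (3 - 4*I*√10)*(18 - 15) = (3 - 4*I*√10)*3 = 9 - 12*I*√10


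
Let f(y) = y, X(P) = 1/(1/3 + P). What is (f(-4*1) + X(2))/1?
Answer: -25/7 ≈ -3.5714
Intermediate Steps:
X(P) = 1/(1/3 + P)
(f(-4*1) + X(2))/1 = (-4*1 + 3/(1 + 3*2))/1 = 1*(-4 + 3/(1 + 6)) = 1*(-4 + 3/7) = 1*(-25/7) = -25/7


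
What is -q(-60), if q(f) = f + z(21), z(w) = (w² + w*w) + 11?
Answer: -833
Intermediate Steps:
z(w) = 11 + 2*w² (z(w) = (w² + w²) + 11 = 2*w² + 11 = 11 + 2*w²)
q(f) = 893 + f (q(f) = f + (11 + 2*21²) = f + (11 + 2*441) = f + (11 + 882) = f + 893 = 893 + f)
-q(-60) = -(893 - 60) = -1*833 = -833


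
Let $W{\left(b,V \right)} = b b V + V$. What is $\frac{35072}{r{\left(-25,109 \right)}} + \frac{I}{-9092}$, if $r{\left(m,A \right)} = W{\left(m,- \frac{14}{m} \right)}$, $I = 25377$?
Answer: $\frac{1937365393}{19920572} \approx 97.255$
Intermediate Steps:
$W{\left(b,V \right)} = V + V b^{2}$ ($W{\left(b,V \right)} = b^{2} V + V = V b^{2} + V = V + V b^{2}$)
$r{\left(m,A \right)} = - \frac{14 \left(1 + m^{2}\right)}{m}$ ($r{\left(m,A \right)} = - \frac{14}{m} \left(1 + m^{2}\right) = - \frac{14 \left(1 + m^{2}\right)}{m}$)
$\frac{35072}{r{\left(-25,109 \right)}} + \frac{I}{-9092} = \frac{35072}{\left(-14\right) \left(-25\right) - \frac{14}{-25}} + \frac{25377}{-9092} = \frac{35072}{350 - - \frac{14}{25}} + 25377 \left(- \frac{1}{9092}\right) = \frac{35072}{350 + \frac{14}{25}} - \frac{25377}{9092} = \frac{35072}{\frac{8764}{25}} - \frac{25377}{9092} = 35072 \cdot \frac{25}{8764} - \frac{25377}{9092} = \frac{219200}{2191} - \frac{25377}{9092} = \frac{1937365393}{19920572}$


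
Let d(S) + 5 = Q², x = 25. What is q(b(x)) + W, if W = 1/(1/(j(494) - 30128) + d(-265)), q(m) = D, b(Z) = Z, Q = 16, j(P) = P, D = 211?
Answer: 1569475697/7438133 ≈ 211.00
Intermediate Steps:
q(m) = 211
d(S) = 251 (d(S) = -5 + 16² = -5 + 256 = 251)
W = 29634/7438133 (W = 1/(1/(494 - 30128) + 251) = 1/(1/(-29634) + 251) = 1/(-1/29634 + 251) = 1/(7438133/29634) = 29634/7438133 ≈ 0.0039841)
q(b(x)) + W = 211 + 29634/7438133 = 1569475697/7438133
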